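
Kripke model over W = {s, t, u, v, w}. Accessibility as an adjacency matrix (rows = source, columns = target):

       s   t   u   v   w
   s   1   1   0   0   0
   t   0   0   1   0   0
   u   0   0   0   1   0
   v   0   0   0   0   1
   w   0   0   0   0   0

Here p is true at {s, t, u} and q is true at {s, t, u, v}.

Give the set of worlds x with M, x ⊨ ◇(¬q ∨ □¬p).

{t, u, v}

s: successors {s, t}; ¬q ∨ □¬p there: s:F, t:F. ✗
t: successors {u}; ¬q ∨ □¬p there: u:T. ✓
u: successors {v}; ¬q ∨ □¬p there: v:T. ✓
v: successors {w}; ¬q ∨ □¬p there: w:T. ✓
w: no successors, so ◇(¬q ∨ □¬p) fails. ✗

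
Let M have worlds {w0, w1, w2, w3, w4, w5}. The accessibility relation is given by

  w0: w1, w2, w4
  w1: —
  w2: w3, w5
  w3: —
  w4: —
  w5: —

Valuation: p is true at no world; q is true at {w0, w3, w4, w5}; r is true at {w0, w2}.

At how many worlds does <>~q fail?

w0: successors {w1, w2, w4}; ~q there: w1:T, w2:T, w4:F. ✓
w1: no successors, so <>~q fails. ✗
w2: successors {w3, w5}; ~q there: w3:F, w5:F. ✗
w3: no successors, so <>~q fails. ✗
w4: no successors, so <>~q fails. ✗
w5: no successors, so <>~q fails. ✗
Satisfying worlds: {w0}.
So <>~q fails at the other 5 worlds.

5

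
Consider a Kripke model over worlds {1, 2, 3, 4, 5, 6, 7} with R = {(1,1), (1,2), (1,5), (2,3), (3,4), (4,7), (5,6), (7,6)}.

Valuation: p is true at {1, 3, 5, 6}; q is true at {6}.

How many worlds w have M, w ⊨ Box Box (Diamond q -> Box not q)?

1: successors {1, 2, 5}; Box (Diamond q -> Box not q) there: 1:F, 2:T, 5:T. ✗
2: successors {3}; Box (Diamond q -> Box not q) there: 3:T. ✓
3: successors {4}; Box (Diamond q -> Box not q) there: 4:F. ✗
4: successors {7}; Box (Diamond q -> Box not q) there: 7:T. ✓
5: successors {6}; Box (Diamond q -> Box not q) there: 6:T. ✓
6: no successors, so Box Box (Diamond q -> Box not q) holds vacuously. ✓
7: successors {6}; Box (Diamond q -> Box not q) there: 6:T. ✓
Satisfying worlds: {2, 4, 5, 6, 7}.

5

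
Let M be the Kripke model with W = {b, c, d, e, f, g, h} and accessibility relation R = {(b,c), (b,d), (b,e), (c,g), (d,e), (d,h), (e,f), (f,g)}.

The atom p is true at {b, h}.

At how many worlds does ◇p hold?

1

b: successors {c, d, e}; p there: c:F, d:F, e:F. ✗
c: successors {g}; p there: g:F. ✗
d: successors {e, h}; p there: e:F, h:T. ✓
e: successors {f}; p there: f:F. ✗
f: successors {g}; p there: g:F. ✗
g: no successors, so ◇p fails. ✗
h: no successors, so ◇p fails. ✗
Satisfying worlds: {d}.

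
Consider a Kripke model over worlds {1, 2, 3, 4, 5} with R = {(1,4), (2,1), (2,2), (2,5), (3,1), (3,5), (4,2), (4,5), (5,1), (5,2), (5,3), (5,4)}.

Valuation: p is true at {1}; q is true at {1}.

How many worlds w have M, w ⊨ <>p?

1: successors {4}; p there: 4:F. ✗
2: successors {1, 2, 5}; p there: 1:T, 2:F, 5:F. ✓
3: successors {1, 5}; p there: 1:T, 5:F. ✓
4: successors {2, 5}; p there: 2:F, 5:F. ✗
5: successors {1, 2, 3, 4}; p there: 1:T, 2:F, 3:F, 4:F. ✓
Satisfying worlds: {2, 3, 5}.

3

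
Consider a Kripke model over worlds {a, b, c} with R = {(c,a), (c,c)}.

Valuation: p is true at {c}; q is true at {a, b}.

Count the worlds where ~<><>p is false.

1

a: <><>p is F. ✓
b: <><>p is F. ✓
c: <><>p is T. ✗
Satisfying worlds: {a, b}.
So ~<><>p fails at the other 1 world.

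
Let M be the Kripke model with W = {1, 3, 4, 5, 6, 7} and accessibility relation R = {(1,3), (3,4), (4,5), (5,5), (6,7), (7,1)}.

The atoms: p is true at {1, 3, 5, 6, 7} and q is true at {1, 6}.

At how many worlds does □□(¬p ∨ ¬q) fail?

1

1: successors {3}; □(¬p ∨ ¬q) there: 3:T. ✓
3: successors {4}; □(¬p ∨ ¬q) there: 4:T. ✓
4: successors {5}; □(¬p ∨ ¬q) there: 5:T. ✓
5: successors {5}; □(¬p ∨ ¬q) there: 5:T. ✓
6: successors {7}; □(¬p ∨ ¬q) there: 7:F. ✗
7: successors {1}; □(¬p ∨ ¬q) there: 1:T. ✓
Satisfying worlds: {1, 3, 4, 5, 7}.
So □□(¬p ∨ ¬q) fails at the other 1 world.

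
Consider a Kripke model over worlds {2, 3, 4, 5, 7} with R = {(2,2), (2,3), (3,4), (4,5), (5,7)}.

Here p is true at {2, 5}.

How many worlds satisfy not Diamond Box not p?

2: Diamond Box not p is T. ✗
3: Diamond Box not p is F. ✓
4: Diamond Box not p is T. ✗
5: Diamond Box not p is T. ✗
7: Diamond Box not p is F. ✓
Satisfying worlds: {3, 7}.

2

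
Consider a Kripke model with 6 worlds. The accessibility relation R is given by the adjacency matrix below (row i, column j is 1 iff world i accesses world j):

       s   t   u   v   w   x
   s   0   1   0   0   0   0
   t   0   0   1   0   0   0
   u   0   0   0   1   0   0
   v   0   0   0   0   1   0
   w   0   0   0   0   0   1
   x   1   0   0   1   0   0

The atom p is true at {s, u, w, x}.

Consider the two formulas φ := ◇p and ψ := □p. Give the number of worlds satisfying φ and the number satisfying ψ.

For ◇p:
s: successors {t}; p there: t:F. ✗
t: successors {u}; p there: u:T. ✓
u: successors {v}; p there: v:F. ✗
v: successors {w}; p there: w:T. ✓
w: successors {x}; p there: x:T. ✓
x: successors {s, v}; p there: s:T, v:F. ✓
— 4 worlds.
For □p:
s: successors {t}; p there: t:F. ✗
t: successors {u}; p there: u:T. ✓
u: successors {v}; p there: v:F. ✗
v: successors {w}; p there: w:T. ✓
w: successors {x}; p there: x:T. ✓
x: successors {s, v}; p there: s:T, v:F. ✗
— 3 worlds.

4 and 3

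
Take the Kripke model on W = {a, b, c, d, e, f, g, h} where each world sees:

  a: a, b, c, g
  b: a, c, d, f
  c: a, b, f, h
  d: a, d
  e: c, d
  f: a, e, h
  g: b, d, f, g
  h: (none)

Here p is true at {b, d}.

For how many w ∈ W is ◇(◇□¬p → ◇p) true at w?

a: successors {a, b, c, g}; ◇□¬p → ◇p there: a:T, b:T, c:T, g:T. ✓
b: successors {a, c, d, f}; ◇□¬p → ◇p there: a:T, c:T, d:T, f:F. ✓
c: successors {a, b, f, h}; ◇□¬p → ◇p there: a:T, b:T, f:F, h:T. ✓
d: successors {a, d}; ◇□¬p → ◇p there: a:T, d:T. ✓
e: successors {c, d}; ◇□¬p → ◇p there: c:T, d:T. ✓
f: successors {a, e, h}; ◇□¬p → ◇p there: a:T, e:T, h:T. ✓
g: successors {b, d, f, g}; ◇□¬p → ◇p there: b:T, d:T, f:F, g:T. ✓
h: no successors, so ◇(◇□¬p → ◇p) fails. ✗
Satisfying worlds: {a, b, c, d, e, f, g}.

7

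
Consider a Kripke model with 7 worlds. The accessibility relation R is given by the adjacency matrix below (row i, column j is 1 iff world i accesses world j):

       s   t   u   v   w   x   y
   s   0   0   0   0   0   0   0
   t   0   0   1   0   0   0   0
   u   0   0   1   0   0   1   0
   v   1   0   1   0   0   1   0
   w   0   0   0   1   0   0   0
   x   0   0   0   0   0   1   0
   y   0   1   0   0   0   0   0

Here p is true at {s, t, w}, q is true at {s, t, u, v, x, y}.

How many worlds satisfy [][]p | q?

6

s: [][]p is T, q is T. ✓
t: [][]p is F, q is T. ✓
u: [][]p is F, q is T. ✓
v: [][]p is F, q is T. ✓
w: [][]p is F, q is F. ✗
x: [][]p is F, q is T. ✓
y: [][]p is F, q is T. ✓
Satisfying worlds: {s, t, u, v, x, y}.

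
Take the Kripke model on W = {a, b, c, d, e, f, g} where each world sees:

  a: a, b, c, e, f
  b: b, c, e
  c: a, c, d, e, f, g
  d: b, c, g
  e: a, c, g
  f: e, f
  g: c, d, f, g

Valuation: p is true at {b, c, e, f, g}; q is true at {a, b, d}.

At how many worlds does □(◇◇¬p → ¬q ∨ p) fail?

4

a: successors {a, b, c, e, f}; ◇◇¬p → ¬q ∨ p there: a:F, b:T, c:T, e:T, f:T. ✗
b: successors {b, c, e}; ◇◇¬p → ¬q ∨ p there: b:T, c:T, e:T. ✓
c: successors {a, c, d, e, f, g}; ◇◇¬p → ¬q ∨ p there: a:F, c:T, d:F, e:T, f:T, g:T. ✗
d: successors {b, c, g}; ◇◇¬p → ¬q ∨ p there: b:T, c:T, g:T. ✓
e: successors {a, c, g}; ◇◇¬p → ¬q ∨ p there: a:F, c:T, g:T. ✗
f: successors {e, f}; ◇◇¬p → ¬q ∨ p there: e:T, f:T. ✓
g: successors {c, d, f, g}; ◇◇¬p → ¬q ∨ p there: c:T, d:F, f:T, g:T. ✗
Satisfying worlds: {b, d, f}.
So □(◇◇¬p → ¬q ∨ p) fails at the other 4 worlds.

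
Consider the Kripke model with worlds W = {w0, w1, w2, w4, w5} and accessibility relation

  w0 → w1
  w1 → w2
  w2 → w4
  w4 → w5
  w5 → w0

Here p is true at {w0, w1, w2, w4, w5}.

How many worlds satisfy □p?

5

w0: successors {w1}; p there: w1:T. ✓
w1: successors {w2}; p there: w2:T. ✓
w2: successors {w4}; p there: w4:T. ✓
w4: successors {w5}; p there: w5:T. ✓
w5: successors {w0}; p there: w0:T. ✓
Satisfying worlds: {w0, w1, w2, w4, w5}.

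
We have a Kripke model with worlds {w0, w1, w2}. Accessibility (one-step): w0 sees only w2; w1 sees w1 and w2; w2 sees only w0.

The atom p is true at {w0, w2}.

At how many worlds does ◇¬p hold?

1

w0: successors {w2}; ¬p there: w2:F. ✗
w1: successors {w1, w2}; ¬p there: w1:T, w2:F. ✓
w2: successors {w0}; ¬p there: w0:F. ✗
Satisfying worlds: {w1}.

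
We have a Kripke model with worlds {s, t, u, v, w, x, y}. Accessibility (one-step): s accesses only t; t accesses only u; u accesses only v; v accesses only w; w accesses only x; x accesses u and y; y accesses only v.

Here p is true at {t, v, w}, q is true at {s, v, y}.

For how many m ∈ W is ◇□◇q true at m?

s: successors {t}; □◇q there: t:T. ✓
t: successors {u}; □◇q there: u:F. ✗
u: successors {v}; □◇q there: v:F. ✗
v: successors {w}; □◇q there: w:T. ✓
w: successors {x}; □◇q there: x:T. ✓
x: successors {u, y}; □◇q there: u:F, y:F. ✗
y: successors {v}; □◇q there: v:F. ✗
Satisfying worlds: {s, v, w}.

3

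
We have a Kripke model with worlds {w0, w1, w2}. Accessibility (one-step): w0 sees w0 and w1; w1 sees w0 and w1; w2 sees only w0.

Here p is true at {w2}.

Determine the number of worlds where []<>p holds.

0

w0: successors {w0, w1}; <>p there: w0:F, w1:F. ✗
w1: successors {w0, w1}; <>p there: w0:F, w1:F. ✗
w2: successors {w0}; <>p there: w0:F. ✗
Satisfying worlds: ∅.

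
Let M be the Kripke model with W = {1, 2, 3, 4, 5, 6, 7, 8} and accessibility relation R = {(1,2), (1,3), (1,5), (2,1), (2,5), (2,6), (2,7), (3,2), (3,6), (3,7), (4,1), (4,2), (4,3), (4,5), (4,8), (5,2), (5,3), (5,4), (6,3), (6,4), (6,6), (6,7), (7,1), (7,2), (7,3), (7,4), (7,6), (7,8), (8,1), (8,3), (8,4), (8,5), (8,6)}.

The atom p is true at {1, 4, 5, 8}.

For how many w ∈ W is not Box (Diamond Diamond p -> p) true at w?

1: Box (Diamond Diamond p -> p) is F. ✓
2: Box (Diamond Diamond p -> p) is F. ✓
3: Box (Diamond Diamond p -> p) is F. ✓
4: Box (Diamond Diamond p -> p) is F. ✓
5: Box (Diamond Diamond p -> p) is F. ✓
6: Box (Diamond Diamond p -> p) is F. ✓
7: Box (Diamond Diamond p -> p) is F. ✓
8: Box (Diamond Diamond p -> p) is F. ✓
Satisfying worlds: {1, 2, 3, 4, 5, 6, 7, 8}.

8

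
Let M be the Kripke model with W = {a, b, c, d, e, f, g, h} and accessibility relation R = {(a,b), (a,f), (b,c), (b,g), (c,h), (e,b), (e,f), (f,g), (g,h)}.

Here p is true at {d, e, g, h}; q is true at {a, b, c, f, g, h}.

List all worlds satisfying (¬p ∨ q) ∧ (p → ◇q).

a: ¬p ∨ q is T, p → ◇q is T. ✓
b: ¬p ∨ q is T, p → ◇q is T. ✓
c: ¬p ∨ q is T, p → ◇q is T. ✓
d: ¬p ∨ q is F, p → ◇q is F. ✗
e: ¬p ∨ q is F, p → ◇q is T. ✗
f: ¬p ∨ q is T, p → ◇q is T. ✓
g: ¬p ∨ q is T, p → ◇q is T. ✓
h: ¬p ∨ q is T, p → ◇q is F. ✗

{a, b, c, f, g}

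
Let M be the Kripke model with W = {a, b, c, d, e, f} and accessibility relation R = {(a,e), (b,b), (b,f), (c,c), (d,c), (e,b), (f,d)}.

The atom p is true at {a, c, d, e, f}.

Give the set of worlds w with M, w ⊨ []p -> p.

{a, b, c, d, e, f}

a: []p is T, p is T. ✓
b: []p is F, p is F. ✓
c: []p is T, p is T. ✓
d: []p is T, p is T. ✓
e: []p is F, p is T. ✓
f: []p is T, p is T. ✓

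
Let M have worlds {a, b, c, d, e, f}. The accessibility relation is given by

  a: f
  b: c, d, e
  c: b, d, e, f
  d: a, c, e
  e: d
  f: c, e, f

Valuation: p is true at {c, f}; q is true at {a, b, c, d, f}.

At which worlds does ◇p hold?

{a, b, c, d, f}

a: successors {f}; p there: f:T. ✓
b: successors {c, d, e}; p there: c:T, d:F, e:F. ✓
c: successors {b, d, e, f}; p there: b:F, d:F, e:F, f:T. ✓
d: successors {a, c, e}; p there: a:F, c:T, e:F. ✓
e: successors {d}; p there: d:F. ✗
f: successors {c, e, f}; p there: c:T, e:F, f:T. ✓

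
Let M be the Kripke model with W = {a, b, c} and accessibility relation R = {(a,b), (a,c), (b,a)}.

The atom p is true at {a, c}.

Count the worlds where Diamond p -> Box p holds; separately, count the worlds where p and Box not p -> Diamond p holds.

2 and 2

For Diamond p -> Box p:
a: Diamond p is T, Box p is F. ✗
b: Diamond p is T, Box p is T. ✓
c: Diamond p is F, Box p is T. ✓
— 2 worlds.
For p and Box not p -> Diamond p:
a: p and Box not p is F, Diamond p is T. ✓
b: p and Box not p is F, Diamond p is T. ✓
c: p and Box not p is T, Diamond p is F. ✗
— 2 worlds.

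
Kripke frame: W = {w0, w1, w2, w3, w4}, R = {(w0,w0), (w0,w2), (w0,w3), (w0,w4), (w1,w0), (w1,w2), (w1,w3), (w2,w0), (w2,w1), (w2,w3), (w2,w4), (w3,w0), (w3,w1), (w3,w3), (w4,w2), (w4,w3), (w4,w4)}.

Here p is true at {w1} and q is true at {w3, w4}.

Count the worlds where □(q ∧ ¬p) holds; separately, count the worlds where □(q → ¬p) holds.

0 and 5

For □(q ∧ ¬p):
w0: successors {w0, w2, w3, w4}; q ∧ ¬p there: w0:F, w2:F, w3:T, w4:T. ✗
w1: successors {w0, w2, w3}; q ∧ ¬p there: w0:F, w2:F, w3:T. ✗
w2: successors {w0, w1, w3, w4}; q ∧ ¬p there: w0:F, w1:F, w3:T, w4:T. ✗
w3: successors {w0, w1, w3}; q ∧ ¬p there: w0:F, w1:F, w3:T. ✗
w4: successors {w2, w3, w4}; q ∧ ¬p there: w2:F, w3:T, w4:T. ✗
— 0 worlds.
For □(q → ¬p):
w0: successors {w0, w2, w3, w4}; q → ¬p there: w0:T, w2:T, w3:T, w4:T. ✓
w1: successors {w0, w2, w3}; q → ¬p there: w0:T, w2:T, w3:T. ✓
w2: successors {w0, w1, w3, w4}; q → ¬p there: w0:T, w1:T, w3:T, w4:T. ✓
w3: successors {w0, w1, w3}; q → ¬p there: w0:T, w1:T, w3:T. ✓
w4: successors {w2, w3, w4}; q → ¬p there: w2:T, w3:T, w4:T. ✓
— 5 worlds.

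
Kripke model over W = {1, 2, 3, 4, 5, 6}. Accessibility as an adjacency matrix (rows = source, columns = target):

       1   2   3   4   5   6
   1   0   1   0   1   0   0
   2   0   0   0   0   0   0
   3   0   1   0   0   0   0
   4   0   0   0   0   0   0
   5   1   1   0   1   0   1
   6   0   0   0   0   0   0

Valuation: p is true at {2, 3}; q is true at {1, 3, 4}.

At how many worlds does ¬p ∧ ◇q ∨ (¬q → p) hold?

5

1: ¬p ∧ ◇q is T, ¬q → p is T. ✓
2: ¬p ∧ ◇q is F, ¬q → p is T. ✓
3: ¬p ∧ ◇q is F, ¬q → p is T. ✓
4: ¬p ∧ ◇q is F, ¬q → p is T. ✓
5: ¬p ∧ ◇q is T, ¬q → p is F. ✓
6: ¬p ∧ ◇q is F, ¬q → p is F. ✗
Satisfying worlds: {1, 2, 3, 4, 5}.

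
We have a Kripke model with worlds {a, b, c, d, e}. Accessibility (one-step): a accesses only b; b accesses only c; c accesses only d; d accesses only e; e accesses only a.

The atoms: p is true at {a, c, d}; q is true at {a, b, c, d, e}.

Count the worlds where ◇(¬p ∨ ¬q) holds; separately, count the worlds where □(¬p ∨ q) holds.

2 and 5

For ◇(¬p ∨ ¬q):
a: successors {b}; ¬p ∨ ¬q there: b:T. ✓
b: successors {c}; ¬p ∨ ¬q there: c:F. ✗
c: successors {d}; ¬p ∨ ¬q there: d:F. ✗
d: successors {e}; ¬p ∨ ¬q there: e:T. ✓
e: successors {a}; ¬p ∨ ¬q there: a:F. ✗
— 2 worlds.
For □(¬p ∨ q):
a: successors {b}; ¬p ∨ q there: b:T. ✓
b: successors {c}; ¬p ∨ q there: c:T. ✓
c: successors {d}; ¬p ∨ q there: d:T. ✓
d: successors {e}; ¬p ∨ q there: e:T. ✓
e: successors {a}; ¬p ∨ q there: a:T. ✓
— 5 worlds.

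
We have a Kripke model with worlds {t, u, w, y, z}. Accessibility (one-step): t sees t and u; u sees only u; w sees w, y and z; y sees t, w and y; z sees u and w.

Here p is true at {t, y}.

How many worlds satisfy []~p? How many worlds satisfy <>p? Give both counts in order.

2 and 3

For []~p:
t: successors {t, u}; ~p there: t:F, u:T. ✗
u: successors {u}; ~p there: u:T. ✓
w: successors {w, y, z}; ~p there: w:T, y:F, z:T. ✗
y: successors {t, w, y}; ~p there: t:F, w:T, y:F. ✗
z: successors {u, w}; ~p there: u:T, w:T. ✓
— 2 worlds.
For <>p:
t: successors {t, u}; p there: t:T, u:F. ✓
u: successors {u}; p there: u:F. ✗
w: successors {w, y, z}; p there: w:F, y:T, z:F. ✓
y: successors {t, w, y}; p there: t:T, w:F, y:T. ✓
z: successors {u, w}; p there: u:F, w:F. ✗
— 3 worlds.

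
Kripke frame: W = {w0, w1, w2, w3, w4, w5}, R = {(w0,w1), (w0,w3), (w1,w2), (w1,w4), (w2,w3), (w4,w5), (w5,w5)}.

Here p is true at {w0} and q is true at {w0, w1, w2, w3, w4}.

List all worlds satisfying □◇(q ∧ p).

{w3}

w0: successors {w1, w3}; ◇(q ∧ p) there: w1:F, w3:F. ✗
w1: successors {w2, w4}; ◇(q ∧ p) there: w2:F, w4:F. ✗
w2: successors {w3}; ◇(q ∧ p) there: w3:F. ✗
w3: no successors, so □◇(q ∧ p) holds vacuously. ✓
w4: successors {w5}; ◇(q ∧ p) there: w5:F. ✗
w5: successors {w5}; ◇(q ∧ p) there: w5:F. ✗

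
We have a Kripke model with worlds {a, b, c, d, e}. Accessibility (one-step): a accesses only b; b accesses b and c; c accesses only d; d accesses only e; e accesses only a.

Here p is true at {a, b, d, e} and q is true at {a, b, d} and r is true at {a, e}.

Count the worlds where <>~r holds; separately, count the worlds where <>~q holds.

3 and 2

For <>~r:
a: successors {b}; ~r there: b:T. ✓
b: successors {b, c}; ~r there: b:T, c:T. ✓
c: successors {d}; ~r there: d:T. ✓
d: successors {e}; ~r there: e:F. ✗
e: successors {a}; ~r there: a:F. ✗
— 3 worlds.
For <>~q:
a: successors {b}; ~q there: b:F. ✗
b: successors {b, c}; ~q there: b:F, c:T. ✓
c: successors {d}; ~q there: d:F. ✗
d: successors {e}; ~q there: e:T. ✓
e: successors {a}; ~q there: a:F. ✗
— 2 worlds.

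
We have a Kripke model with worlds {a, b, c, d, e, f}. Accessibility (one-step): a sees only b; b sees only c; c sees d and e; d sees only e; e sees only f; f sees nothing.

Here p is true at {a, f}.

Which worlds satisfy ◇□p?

a: successors {b}; □p there: b:F. ✗
b: successors {c}; □p there: c:F. ✗
c: successors {d, e}; □p there: d:F, e:T. ✓
d: successors {e}; □p there: e:T. ✓
e: successors {f}; □p there: f:T. ✓
f: no successors, so ◇□p fails. ✗

{c, d, e}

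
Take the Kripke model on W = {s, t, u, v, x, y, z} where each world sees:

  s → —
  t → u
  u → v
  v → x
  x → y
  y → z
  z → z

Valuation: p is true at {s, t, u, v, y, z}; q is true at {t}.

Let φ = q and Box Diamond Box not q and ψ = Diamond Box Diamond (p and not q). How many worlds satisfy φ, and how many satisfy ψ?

1 and 5

For q and Box Diamond Box not q:
s: q is F, Box Diamond Box not q is T. ✗
t: q is T, Box Diamond Box not q is T. ✓
u: q is F, Box Diamond Box not q is T. ✗
v: q is F, Box Diamond Box not q is T. ✗
x: q is F, Box Diamond Box not q is T. ✗
y: q is F, Box Diamond Box not q is T. ✗
z: q is F, Box Diamond Box not q is T. ✗
— 1 world.
For Diamond Box Diamond (p and not q):
s: no successors, so Diamond Box Diamond (p and not q) fails. ✗
t: successors {u}; Box Diamond (p and not q) there: u:F. ✗
u: successors {v}; Box Diamond (p and not q) there: v:T. ✓
v: successors {x}; Box Diamond (p and not q) there: x:T. ✓
x: successors {y}; Box Diamond (p and not q) there: y:T. ✓
y: successors {z}; Box Diamond (p and not q) there: z:T. ✓
z: successors {z}; Box Diamond (p and not q) there: z:T. ✓
— 5 worlds.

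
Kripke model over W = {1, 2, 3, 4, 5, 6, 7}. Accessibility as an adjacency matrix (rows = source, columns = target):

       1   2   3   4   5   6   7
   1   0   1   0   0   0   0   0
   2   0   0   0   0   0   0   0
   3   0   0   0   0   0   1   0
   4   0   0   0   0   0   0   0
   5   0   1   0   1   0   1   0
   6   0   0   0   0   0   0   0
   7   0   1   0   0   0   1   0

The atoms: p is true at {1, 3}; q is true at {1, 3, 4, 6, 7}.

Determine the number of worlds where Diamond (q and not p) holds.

3

1: successors {2}; q and not p there: 2:F. ✗
2: no successors, so Diamond (q and not p) fails. ✗
3: successors {6}; q and not p there: 6:T. ✓
4: no successors, so Diamond (q and not p) fails. ✗
5: successors {2, 4, 6}; q and not p there: 2:F, 4:T, 6:T. ✓
6: no successors, so Diamond (q and not p) fails. ✗
7: successors {2, 6}; q and not p there: 2:F, 6:T. ✓
Satisfying worlds: {3, 5, 7}.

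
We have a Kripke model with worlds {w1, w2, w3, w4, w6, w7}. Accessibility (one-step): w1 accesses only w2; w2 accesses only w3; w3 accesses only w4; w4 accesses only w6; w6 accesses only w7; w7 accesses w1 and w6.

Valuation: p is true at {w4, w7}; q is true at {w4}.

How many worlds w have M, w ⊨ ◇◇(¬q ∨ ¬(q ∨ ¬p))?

w1: successors {w2}; ◇(¬q ∨ ¬(q ∨ ¬p)) there: w2:T. ✓
w2: successors {w3}; ◇(¬q ∨ ¬(q ∨ ¬p)) there: w3:F. ✗
w3: successors {w4}; ◇(¬q ∨ ¬(q ∨ ¬p)) there: w4:T. ✓
w4: successors {w6}; ◇(¬q ∨ ¬(q ∨ ¬p)) there: w6:T. ✓
w6: successors {w7}; ◇(¬q ∨ ¬(q ∨ ¬p)) there: w7:T. ✓
w7: successors {w1, w6}; ◇(¬q ∨ ¬(q ∨ ¬p)) there: w1:T, w6:T. ✓
Satisfying worlds: {w1, w3, w4, w6, w7}.

5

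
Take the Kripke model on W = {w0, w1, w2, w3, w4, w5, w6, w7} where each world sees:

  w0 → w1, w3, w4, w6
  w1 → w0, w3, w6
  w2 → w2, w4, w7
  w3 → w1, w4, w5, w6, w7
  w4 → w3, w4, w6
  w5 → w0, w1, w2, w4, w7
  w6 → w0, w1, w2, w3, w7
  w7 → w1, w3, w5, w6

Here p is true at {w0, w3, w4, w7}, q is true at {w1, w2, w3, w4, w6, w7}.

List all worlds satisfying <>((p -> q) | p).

w0: successors {w1, w3, w4, w6}; (p -> q) | p there: w1:T, w3:T, w4:T, w6:T. ✓
w1: successors {w0, w3, w6}; (p -> q) | p there: w0:T, w3:T, w6:T. ✓
w2: successors {w2, w4, w7}; (p -> q) | p there: w2:T, w4:T, w7:T. ✓
w3: successors {w1, w4, w5, w6, w7}; (p -> q) | p there: w1:T, w4:T, w5:T, w6:T, w7:T. ✓
w4: successors {w3, w4, w6}; (p -> q) | p there: w3:T, w4:T, w6:T. ✓
w5: successors {w0, w1, w2, w4, w7}; (p -> q) | p there: w0:T, w1:T, w2:T, w4:T, w7:T. ✓
w6: successors {w0, w1, w2, w3, w7}; (p -> q) | p there: w0:T, w1:T, w2:T, w3:T, w7:T. ✓
w7: successors {w1, w3, w5, w6}; (p -> q) | p there: w1:T, w3:T, w5:T, w6:T. ✓

{w0, w1, w2, w3, w4, w5, w6, w7}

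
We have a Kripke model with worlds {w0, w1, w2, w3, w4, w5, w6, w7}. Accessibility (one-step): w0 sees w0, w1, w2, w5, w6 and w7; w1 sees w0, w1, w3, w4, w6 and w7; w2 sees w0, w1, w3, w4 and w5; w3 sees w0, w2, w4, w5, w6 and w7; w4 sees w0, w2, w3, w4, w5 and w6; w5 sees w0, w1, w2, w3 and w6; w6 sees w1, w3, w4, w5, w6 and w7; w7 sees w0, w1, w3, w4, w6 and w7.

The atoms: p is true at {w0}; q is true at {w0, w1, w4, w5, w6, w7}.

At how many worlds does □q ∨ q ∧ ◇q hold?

6

w0: □q is F, q ∧ ◇q is T. ✓
w1: □q is F, q ∧ ◇q is T. ✓
w2: □q is F, q ∧ ◇q is F. ✗
w3: □q is F, q ∧ ◇q is F. ✗
w4: □q is F, q ∧ ◇q is T. ✓
w5: □q is F, q ∧ ◇q is T. ✓
w6: □q is F, q ∧ ◇q is T. ✓
w7: □q is F, q ∧ ◇q is T. ✓
Satisfying worlds: {w0, w1, w4, w5, w6, w7}.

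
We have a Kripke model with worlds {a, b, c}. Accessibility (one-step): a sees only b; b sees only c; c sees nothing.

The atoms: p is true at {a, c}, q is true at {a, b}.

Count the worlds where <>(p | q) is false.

1

a: successors {b}; p | q there: b:T. ✓
b: successors {c}; p | q there: c:T. ✓
c: no successors, so <>(p | q) fails. ✗
Satisfying worlds: {a, b}.
So <>(p | q) fails at the other 1 world.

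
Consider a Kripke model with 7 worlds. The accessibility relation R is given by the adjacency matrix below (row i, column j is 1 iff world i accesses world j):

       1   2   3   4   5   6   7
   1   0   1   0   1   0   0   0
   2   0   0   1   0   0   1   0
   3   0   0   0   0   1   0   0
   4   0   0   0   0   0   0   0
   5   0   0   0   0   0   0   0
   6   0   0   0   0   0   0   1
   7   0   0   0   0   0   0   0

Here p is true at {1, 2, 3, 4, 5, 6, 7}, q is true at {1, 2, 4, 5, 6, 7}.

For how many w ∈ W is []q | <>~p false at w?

1

1: []q is T, <>~p is F. ✓
2: []q is F, <>~p is F. ✗
3: []q is T, <>~p is F. ✓
4: []q is T, <>~p is F. ✓
5: []q is T, <>~p is F. ✓
6: []q is T, <>~p is F. ✓
7: []q is T, <>~p is F. ✓
Satisfying worlds: {1, 3, 4, 5, 6, 7}.
So []q | <>~p fails at the other 1 world.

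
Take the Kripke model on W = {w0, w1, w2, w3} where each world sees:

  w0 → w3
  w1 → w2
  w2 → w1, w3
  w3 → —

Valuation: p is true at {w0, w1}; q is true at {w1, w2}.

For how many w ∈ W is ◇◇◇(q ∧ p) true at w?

w0: successors {w3}; ◇◇(q ∧ p) there: w3:F. ✗
w1: successors {w2}; ◇◇(q ∧ p) there: w2:F. ✗
w2: successors {w1, w3}; ◇◇(q ∧ p) there: w1:T, w3:F. ✓
w3: no successors, so ◇◇◇(q ∧ p) fails. ✗
Satisfying worlds: {w2}.

1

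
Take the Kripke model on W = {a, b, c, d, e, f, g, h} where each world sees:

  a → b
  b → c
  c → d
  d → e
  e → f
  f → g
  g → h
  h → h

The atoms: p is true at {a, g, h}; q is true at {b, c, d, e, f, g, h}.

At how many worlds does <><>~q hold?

0

a: successors {b}; <>~q there: b:F. ✗
b: successors {c}; <>~q there: c:F. ✗
c: successors {d}; <>~q there: d:F. ✗
d: successors {e}; <>~q there: e:F. ✗
e: successors {f}; <>~q there: f:F. ✗
f: successors {g}; <>~q there: g:F. ✗
g: successors {h}; <>~q there: h:F. ✗
h: successors {h}; <>~q there: h:F. ✗
Satisfying worlds: ∅.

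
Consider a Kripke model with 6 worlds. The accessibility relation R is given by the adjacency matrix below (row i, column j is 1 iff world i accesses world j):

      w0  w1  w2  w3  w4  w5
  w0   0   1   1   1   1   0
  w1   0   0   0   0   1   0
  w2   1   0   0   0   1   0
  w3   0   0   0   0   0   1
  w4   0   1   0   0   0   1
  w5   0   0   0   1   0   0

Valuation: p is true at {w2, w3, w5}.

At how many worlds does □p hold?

w0: successors {w1, w2, w3, w4}; p there: w1:F, w2:T, w3:T, w4:F. ✗
w1: successors {w4}; p there: w4:F. ✗
w2: successors {w0, w4}; p there: w0:F, w4:F. ✗
w3: successors {w5}; p there: w5:T. ✓
w4: successors {w1, w5}; p there: w1:F, w5:T. ✗
w5: successors {w3}; p there: w3:T. ✓
Satisfying worlds: {w3, w5}.

2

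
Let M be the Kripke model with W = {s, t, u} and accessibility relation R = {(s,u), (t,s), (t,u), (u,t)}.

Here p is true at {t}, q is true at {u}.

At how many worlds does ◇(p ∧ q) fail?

3

s: successors {u}; p ∧ q there: u:F. ✗
t: successors {s, u}; p ∧ q there: s:F, u:F. ✗
u: successors {t}; p ∧ q there: t:F. ✗
Satisfying worlds: ∅.
So ◇(p ∧ q) fails at the other 3 worlds.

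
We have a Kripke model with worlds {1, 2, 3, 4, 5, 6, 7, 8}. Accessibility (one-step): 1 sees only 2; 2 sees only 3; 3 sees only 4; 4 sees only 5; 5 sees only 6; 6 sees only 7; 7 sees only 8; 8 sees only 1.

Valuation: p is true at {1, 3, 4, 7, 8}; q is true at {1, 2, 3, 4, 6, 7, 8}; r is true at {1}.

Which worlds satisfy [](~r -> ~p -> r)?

{2, 3, 6, 7, 8}

1: successors {2}; ~r -> ~p -> r there: 2:F. ✗
2: successors {3}; ~r -> ~p -> r there: 3:T. ✓
3: successors {4}; ~r -> ~p -> r there: 4:T. ✓
4: successors {5}; ~r -> ~p -> r there: 5:F. ✗
5: successors {6}; ~r -> ~p -> r there: 6:F. ✗
6: successors {7}; ~r -> ~p -> r there: 7:T. ✓
7: successors {8}; ~r -> ~p -> r there: 8:T. ✓
8: successors {1}; ~r -> ~p -> r there: 1:T. ✓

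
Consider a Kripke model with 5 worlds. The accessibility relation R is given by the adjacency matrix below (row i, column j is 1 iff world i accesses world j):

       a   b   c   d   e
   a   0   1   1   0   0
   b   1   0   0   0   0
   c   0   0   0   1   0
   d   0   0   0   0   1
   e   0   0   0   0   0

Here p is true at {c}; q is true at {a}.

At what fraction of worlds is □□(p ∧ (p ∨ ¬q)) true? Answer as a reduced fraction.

a: successors {b, c}; □(p ∧ (p ∨ ¬q)) there: b:F, c:F. ✗
b: successors {a}; □(p ∧ (p ∨ ¬q)) there: a:F. ✗
c: successors {d}; □(p ∧ (p ∨ ¬q)) there: d:F. ✗
d: successors {e}; □(p ∧ (p ∨ ¬q)) there: e:T. ✓
e: no successors, so □□(p ∧ (p ∨ ¬q)) holds vacuously. ✓
That's 2 of 5 worlds, so 2/5.

2/5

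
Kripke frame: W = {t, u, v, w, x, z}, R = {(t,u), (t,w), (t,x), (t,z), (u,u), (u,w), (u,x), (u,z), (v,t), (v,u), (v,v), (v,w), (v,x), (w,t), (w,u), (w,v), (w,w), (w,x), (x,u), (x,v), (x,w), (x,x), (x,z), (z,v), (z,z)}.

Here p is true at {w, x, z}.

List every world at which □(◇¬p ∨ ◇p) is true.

t: successors {u, w, x, z}; ◇¬p ∨ ◇p there: u:T, w:T, x:T, z:T. ✓
u: successors {u, w, x, z}; ◇¬p ∨ ◇p there: u:T, w:T, x:T, z:T. ✓
v: successors {t, u, v, w, x}; ◇¬p ∨ ◇p there: t:T, u:T, v:T, w:T, x:T. ✓
w: successors {t, u, v, w, x}; ◇¬p ∨ ◇p there: t:T, u:T, v:T, w:T, x:T. ✓
x: successors {u, v, w, x, z}; ◇¬p ∨ ◇p there: u:T, v:T, w:T, x:T, z:T. ✓
z: successors {v, z}; ◇¬p ∨ ◇p there: v:T, z:T. ✓

{t, u, v, w, x, z}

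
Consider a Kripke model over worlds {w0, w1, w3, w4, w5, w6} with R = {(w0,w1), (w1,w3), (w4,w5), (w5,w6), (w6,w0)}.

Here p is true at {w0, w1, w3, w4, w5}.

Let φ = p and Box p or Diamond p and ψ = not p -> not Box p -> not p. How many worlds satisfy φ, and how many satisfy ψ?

5 and 6

For p and Box p or Diamond p:
w0: p and Box p is T, Diamond p is T. ✓
w1: p and Box p is T, Diamond p is T. ✓
w3: p and Box p is T, Diamond p is F. ✓
w4: p and Box p is T, Diamond p is T. ✓
w5: p and Box p is F, Diamond p is F. ✗
w6: p and Box p is F, Diamond p is T. ✓
— 5 worlds.
For not p -> not Box p -> not p:
w0: not p is F, not Box p -> not p is T. ✓
w1: not p is F, not Box p -> not p is T. ✓
w3: not p is F, not Box p -> not p is T. ✓
w4: not p is F, not Box p -> not p is T. ✓
w5: not p is F, not Box p -> not p is F. ✓
w6: not p is T, not Box p -> not p is T. ✓
— 6 worlds.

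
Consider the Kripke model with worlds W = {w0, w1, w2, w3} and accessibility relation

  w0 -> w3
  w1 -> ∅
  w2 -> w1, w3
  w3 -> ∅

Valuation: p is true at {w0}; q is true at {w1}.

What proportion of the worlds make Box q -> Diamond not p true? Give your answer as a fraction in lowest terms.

w0: Box q is F, Diamond not p is T. ✓
w1: Box q is T, Diamond not p is F. ✗
w2: Box q is F, Diamond not p is T. ✓
w3: Box q is T, Diamond not p is F. ✗
That's 2 of 4 worlds, so 2/4 = 1/2.

1/2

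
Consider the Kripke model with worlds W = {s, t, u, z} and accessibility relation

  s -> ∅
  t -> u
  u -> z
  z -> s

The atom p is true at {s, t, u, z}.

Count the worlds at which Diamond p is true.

3

s: no successors, so Diamond p fails. ✗
t: successors {u}; p there: u:T. ✓
u: successors {z}; p there: z:T. ✓
z: successors {s}; p there: s:T. ✓
Satisfying worlds: {t, u, z}.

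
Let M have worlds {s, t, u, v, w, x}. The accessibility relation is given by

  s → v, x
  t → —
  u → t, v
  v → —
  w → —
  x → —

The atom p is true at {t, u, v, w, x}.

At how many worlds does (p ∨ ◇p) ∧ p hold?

s: p ∨ ◇p is T, p is F. ✗
t: p ∨ ◇p is T, p is T. ✓
u: p ∨ ◇p is T, p is T. ✓
v: p ∨ ◇p is T, p is T. ✓
w: p ∨ ◇p is T, p is T. ✓
x: p ∨ ◇p is T, p is T. ✓
Satisfying worlds: {t, u, v, w, x}.

5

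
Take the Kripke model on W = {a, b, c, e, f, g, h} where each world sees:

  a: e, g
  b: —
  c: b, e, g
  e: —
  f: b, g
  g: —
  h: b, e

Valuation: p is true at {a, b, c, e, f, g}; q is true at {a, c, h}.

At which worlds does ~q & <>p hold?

{f}

a: ~q is F, <>p is T. ✗
b: ~q is T, <>p is F. ✗
c: ~q is F, <>p is T. ✗
e: ~q is T, <>p is F. ✗
f: ~q is T, <>p is T. ✓
g: ~q is T, <>p is F. ✗
h: ~q is F, <>p is T. ✗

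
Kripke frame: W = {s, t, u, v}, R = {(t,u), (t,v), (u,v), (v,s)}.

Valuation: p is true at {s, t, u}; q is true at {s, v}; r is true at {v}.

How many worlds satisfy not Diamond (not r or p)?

2

s: Diamond (not r or p) is F. ✓
t: Diamond (not r or p) is T. ✗
u: Diamond (not r or p) is F. ✓
v: Diamond (not r or p) is T. ✗
Satisfying worlds: {s, u}.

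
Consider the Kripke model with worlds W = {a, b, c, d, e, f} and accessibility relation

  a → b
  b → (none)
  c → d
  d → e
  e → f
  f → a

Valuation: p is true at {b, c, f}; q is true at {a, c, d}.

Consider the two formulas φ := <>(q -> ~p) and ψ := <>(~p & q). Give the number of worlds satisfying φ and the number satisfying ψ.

For <>(q -> ~p):
a: successors {b}; q -> ~p there: b:T. ✓
b: no successors, so <>(q -> ~p) fails. ✗
c: successors {d}; q -> ~p there: d:T. ✓
d: successors {e}; q -> ~p there: e:T. ✓
e: successors {f}; q -> ~p there: f:T. ✓
f: successors {a}; q -> ~p there: a:T. ✓
— 5 worlds.
For <>(~p & q):
a: successors {b}; ~p & q there: b:F. ✗
b: no successors, so <>(~p & q) fails. ✗
c: successors {d}; ~p & q there: d:T. ✓
d: successors {e}; ~p & q there: e:F. ✗
e: successors {f}; ~p & q there: f:F. ✗
f: successors {a}; ~p & q there: a:T. ✓
— 2 worlds.

5 and 2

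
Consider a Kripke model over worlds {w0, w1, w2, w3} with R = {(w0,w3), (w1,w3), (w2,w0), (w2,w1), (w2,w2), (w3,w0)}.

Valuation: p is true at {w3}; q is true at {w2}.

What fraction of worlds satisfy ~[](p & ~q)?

w0: [](p & ~q) is T. ✗
w1: [](p & ~q) is T. ✗
w2: [](p & ~q) is F. ✓
w3: [](p & ~q) is F. ✓
That's 2 of 4 worlds, so 2/4 = 1/2.

1/2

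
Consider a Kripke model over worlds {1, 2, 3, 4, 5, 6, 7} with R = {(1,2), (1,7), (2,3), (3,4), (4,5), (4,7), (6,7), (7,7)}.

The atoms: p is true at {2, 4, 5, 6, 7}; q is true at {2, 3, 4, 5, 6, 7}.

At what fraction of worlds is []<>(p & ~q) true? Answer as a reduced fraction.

1/7

1: successors {2, 7}; <>(p & ~q) there: 2:F, 7:F. ✗
2: successors {3}; <>(p & ~q) there: 3:F. ✗
3: successors {4}; <>(p & ~q) there: 4:F. ✗
4: successors {5, 7}; <>(p & ~q) there: 5:F, 7:F. ✗
5: no successors, so []<>(p & ~q) holds vacuously. ✓
6: successors {7}; <>(p & ~q) there: 7:F. ✗
7: successors {7}; <>(p & ~q) there: 7:F. ✗
That's 1 of 7 worlds, so 1/7.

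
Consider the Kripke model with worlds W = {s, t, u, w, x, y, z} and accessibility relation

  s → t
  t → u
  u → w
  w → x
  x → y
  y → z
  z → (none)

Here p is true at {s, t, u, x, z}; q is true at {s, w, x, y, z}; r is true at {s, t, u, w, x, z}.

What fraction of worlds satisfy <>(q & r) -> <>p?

s: <>(q & r) is F, <>p is T. ✓
t: <>(q & r) is F, <>p is T. ✓
u: <>(q & r) is T, <>p is F. ✗
w: <>(q & r) is T, <>p is T. ✓
x: <>(q & r) is F, <>p is F. ✓
y: <>(q & r) is T, <>p is T. ✓
z: <>(q & r) is F, <>p is F. ✓
That's 6 of 7 worlds, so 6/7.

6/7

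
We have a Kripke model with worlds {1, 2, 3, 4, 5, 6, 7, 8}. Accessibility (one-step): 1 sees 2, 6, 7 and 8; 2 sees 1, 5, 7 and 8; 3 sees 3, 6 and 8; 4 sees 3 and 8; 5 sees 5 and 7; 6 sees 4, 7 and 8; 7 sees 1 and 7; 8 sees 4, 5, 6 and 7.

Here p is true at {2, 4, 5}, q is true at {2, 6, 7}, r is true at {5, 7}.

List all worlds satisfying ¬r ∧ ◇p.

1: ¬r is T, ◇p is T. ✓
2: ¬r is T, ◇p is T. ✓
3: ¬r is T, ◇p is F. ✗
4: ¬r is T, ◇p is F. ✗
5: ¬r is F, ◇p is T. ✗
6: ¬r is T, ◇p is T. ✓
7: ¬r is F, ◇p is F. ✗
8: ¬r is T, ◇p is T. ✓

{1, 2, 6, 8}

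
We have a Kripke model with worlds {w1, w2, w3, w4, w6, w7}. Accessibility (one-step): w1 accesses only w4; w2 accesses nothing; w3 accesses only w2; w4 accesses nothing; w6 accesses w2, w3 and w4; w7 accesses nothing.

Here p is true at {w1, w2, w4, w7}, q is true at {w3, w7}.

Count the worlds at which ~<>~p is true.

5

w1: <>~p is F. ✓
w2: <>~p is F. ✓
w3: <>~p is F. ✓
w4: <>~p is F. ✓
w6: <>~p is T. ✗
w7: <>~p is F. ✓
Satisfying worlds: {w1, w2, w3, w4, w7}.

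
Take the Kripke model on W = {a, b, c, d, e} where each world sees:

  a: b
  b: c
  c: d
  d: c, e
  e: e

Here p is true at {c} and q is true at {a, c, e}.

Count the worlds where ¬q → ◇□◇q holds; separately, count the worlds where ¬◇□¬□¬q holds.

For ¬q → ◇□◇q:
a: ¬q is F, ◇□◇q is F. ✓
b: ¬q is T, ◇□◇q is T. ✓
c: ¬q is F, ◇□◇q is F. ✓
d: ¬q is T, ◇□◇q is T. ✓
e: ¬q is F, ◇□◇q is T. ✓
— 5 worlds.
For ¬◇□¬□¬q:
a: ◇□¬□¬q is F. ✓
b: ◇□¬□¬q is T. ✗
c: ◇□¬□¬q is F. ✓
d: ◇□¬□¬q is T. ✗
e: ◇□¬□¬q is T. ✗
— 2 worlds.

5 and 2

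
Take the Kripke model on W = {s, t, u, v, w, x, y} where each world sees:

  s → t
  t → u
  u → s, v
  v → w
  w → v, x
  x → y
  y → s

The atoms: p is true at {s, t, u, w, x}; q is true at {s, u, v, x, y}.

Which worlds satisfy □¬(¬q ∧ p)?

s: successors {t}; ¬(¬q ∧ p) there: t:F. ✗
t: successors {u}; ¬(¬q ∧ p) there: u:T. ✓
u: successors {s, v}; ¬(¬q ∧ p) there: s:T, v:T. ✓
v: successors {w}; ¬(¬q ∧ p) there: w:F. ✗
w: successors {v, x}; ¬(¬q ∧ p) there: v:T, x:T. ✓
x: successors {y}; ¬(¬q ∧ p) there: y:T. ✓
y: successors {s}; ¬(¬q ∧ p) there: s:T. ✓

{t, u, w, x, y}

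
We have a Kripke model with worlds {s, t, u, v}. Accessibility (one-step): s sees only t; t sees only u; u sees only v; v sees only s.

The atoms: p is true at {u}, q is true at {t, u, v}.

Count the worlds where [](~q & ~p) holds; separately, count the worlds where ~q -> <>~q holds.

1 and 3

For [](~q & ~p):
s: successors {t}; ~q & ~p there: t:F. ✗
t: successors {u}; ~q & ~p there: u:F. ✗
u: successors {v}; ~q & ~p there: v:F. ✗
v: successors {s}; ~q & ~p there: s:T. ✓
— 1 world.
For ~q -> <>~q:
s: ~q is T, <>~q is F. ✗
t: ~q is F, <>~q is F. ✓
u: ~q is F, <>~q is F. ✓
v: ~q is F, <>~q is T. ✓
— 3 worlds.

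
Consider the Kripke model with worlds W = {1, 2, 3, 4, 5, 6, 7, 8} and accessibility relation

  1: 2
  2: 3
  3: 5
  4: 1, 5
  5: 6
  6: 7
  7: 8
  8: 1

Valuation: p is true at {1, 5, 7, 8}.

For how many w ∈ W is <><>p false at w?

4

1: successors {2}; <>p there: 2:F. ✗
2: successors {3}; <>p there: 3:T. ✓
3: successors {5}; <>p there: 5:F. ✗
4: successors {1, 5}; <>p there: 1:F, 5:F. ✗
5: successors {6}; <>p there: 6:T. ✓
6: successors {7}; <>p there: 7:T. ✓
7: successors {8}; <>p there: 8:T. ✓
8: successors {1}; <>p there: 1:F. ✗
Satisfying worlds: {2, 5, 6, 7}.
So <><>p fails at the other 4 worlds.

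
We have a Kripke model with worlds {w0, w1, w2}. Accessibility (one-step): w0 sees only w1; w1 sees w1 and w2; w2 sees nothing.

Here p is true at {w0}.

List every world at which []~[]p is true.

w0: successors {w1}; ~[]p there: w1:T. ✓
w1: successors {w1, w2}; ~[]p there: w1:T, w2:F. ✗
w2: no successors, so []~[]p holds vacuously. ✓

{w0, w2}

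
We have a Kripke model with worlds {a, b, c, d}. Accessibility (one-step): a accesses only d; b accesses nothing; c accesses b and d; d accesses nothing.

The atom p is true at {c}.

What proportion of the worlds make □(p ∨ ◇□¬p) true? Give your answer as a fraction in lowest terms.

1/2

a: successors {d}; p ∨ ◇□¬p there: d:F. ✗
b: no successors, so □(p ∨ ◇□¬p) holds vacuously. ✓
c: successors {b, d}; p ∨ ◇□¬p there: b:F, d:F. ✗
d: no successors, so □(p ∨ ◇□¬p) holds vacuously. ✓
That's 2 of 4 worlds, so 2/4 = 1/2.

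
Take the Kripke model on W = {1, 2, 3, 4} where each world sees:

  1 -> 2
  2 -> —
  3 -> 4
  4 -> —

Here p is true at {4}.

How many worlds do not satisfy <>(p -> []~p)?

1: successors {2}; p -> []~p there: 2:T. ✓
2: no successors, so <>(p -> []~p) fails. ✗
3: successors {4}; p -> []~p there: 4:T. ✓
4: no successors, so <>(p -> []~p) fails. ✗
Satisfying worlds: {1, 3}.
So <>(p -> []~p) fails at the other 2 worlds.

2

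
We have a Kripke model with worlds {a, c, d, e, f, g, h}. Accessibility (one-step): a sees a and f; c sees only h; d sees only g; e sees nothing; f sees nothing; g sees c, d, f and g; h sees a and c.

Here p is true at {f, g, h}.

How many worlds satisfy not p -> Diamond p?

a: not p is T, Diamond p is T. ✓
c: not p is T, Diamond p is T. ✓
d: not p is T, Diamond p is T. ✓
e: not p is T, Diamond p is F. ✗
f: not p is F, Diamond p is F. ✓
g: not p is F, Diamond p is T. ✓
h: not p is F, Diamond p is F. ✓
Satisfying worlds: {a, c, d, f, g, h}.

6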